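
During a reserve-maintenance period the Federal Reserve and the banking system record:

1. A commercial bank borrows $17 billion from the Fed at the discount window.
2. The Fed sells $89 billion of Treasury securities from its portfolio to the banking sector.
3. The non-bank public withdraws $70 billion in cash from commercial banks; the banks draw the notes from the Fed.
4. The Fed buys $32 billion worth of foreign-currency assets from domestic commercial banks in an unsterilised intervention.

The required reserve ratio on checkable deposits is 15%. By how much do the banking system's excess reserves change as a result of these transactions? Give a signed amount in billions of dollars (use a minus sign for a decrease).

Discount-window loan $17 billion: reserves +$17B, deposits 0.
OMO sale (to banks) $89 billion: reserves −$89B, deposits 0.
Currency withdrawal $70 billion: reserves −$70B, deposits −$70B.
FX purchase $32 billion: reserves +$32B, deposits 0.
Totals: Δreserves = −$110B, Δdeposits = −$70B.
Δrequired reserves = 15% × −$70B = −$10.5B.
Δexcess reserves = Δreserves − Δrequired = −$110B − (−$10.5B) = -$99.5 billion.

-$99.5 billion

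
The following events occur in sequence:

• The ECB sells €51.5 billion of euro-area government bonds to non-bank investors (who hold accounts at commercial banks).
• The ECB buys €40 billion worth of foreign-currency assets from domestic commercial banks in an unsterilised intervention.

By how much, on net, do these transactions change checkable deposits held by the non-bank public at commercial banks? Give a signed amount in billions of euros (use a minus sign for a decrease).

Asset sale (to non-banks) €51.5 billion: non-bank counterparties' bank balances fall → −€51.5B.
FX purchase €40 billion: the counterparty is a bank, so public deposits are unchanged → 0.
Net: −51.5 + 0 = -€51.5 billion.

-€51.5 billion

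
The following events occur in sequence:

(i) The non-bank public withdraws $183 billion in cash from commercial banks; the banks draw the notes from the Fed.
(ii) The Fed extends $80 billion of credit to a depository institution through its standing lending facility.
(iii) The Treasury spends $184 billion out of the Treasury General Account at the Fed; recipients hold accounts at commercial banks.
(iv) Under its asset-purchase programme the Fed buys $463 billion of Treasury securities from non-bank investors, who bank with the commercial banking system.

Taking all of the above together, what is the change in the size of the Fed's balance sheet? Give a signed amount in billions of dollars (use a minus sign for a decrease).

+$543 billion

Fed balance sheet:
  Assets:      Securities +$463B, Loans to banks +$80B
  Liabilities: Bank reserves +$544B, Currency in circulation +$183B, Government deposits −$184B
Change in total Fed assets = +$543 billion.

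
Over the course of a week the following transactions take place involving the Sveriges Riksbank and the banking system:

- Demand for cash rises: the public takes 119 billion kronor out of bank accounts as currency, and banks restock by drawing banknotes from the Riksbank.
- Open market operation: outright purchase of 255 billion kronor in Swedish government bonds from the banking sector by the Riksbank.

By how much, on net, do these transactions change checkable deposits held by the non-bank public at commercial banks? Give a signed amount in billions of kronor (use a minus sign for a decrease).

-119 billion

Riksbank balance sheet:
  Assets:      Securities +255B
  Liabilities: Bank reserves +136B, Currency in circulation +119B
Commercial banking system:
  Assets:      Reserves at CB +136B, Securities −255B
  Liabilities: Checkable deposits −119B
So the change in checkable deposits held by the non-bank public at commercial banks is -119 billion.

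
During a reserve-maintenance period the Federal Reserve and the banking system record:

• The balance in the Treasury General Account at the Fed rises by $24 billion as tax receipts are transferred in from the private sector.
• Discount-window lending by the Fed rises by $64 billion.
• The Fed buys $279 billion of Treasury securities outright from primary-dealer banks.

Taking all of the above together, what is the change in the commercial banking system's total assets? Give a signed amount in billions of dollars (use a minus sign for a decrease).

+$40 billion

Government account inflow $24 billion: bank balance sheets shrink → −$24B.
Discount-window loan $64 billion: bank balance sheets expand → +$64B.
OMO purchase (from banks) $279 billion: just an asset swap on bank balance sheets → 0.
Net: −24 + 64 + 0 = +$40 billion.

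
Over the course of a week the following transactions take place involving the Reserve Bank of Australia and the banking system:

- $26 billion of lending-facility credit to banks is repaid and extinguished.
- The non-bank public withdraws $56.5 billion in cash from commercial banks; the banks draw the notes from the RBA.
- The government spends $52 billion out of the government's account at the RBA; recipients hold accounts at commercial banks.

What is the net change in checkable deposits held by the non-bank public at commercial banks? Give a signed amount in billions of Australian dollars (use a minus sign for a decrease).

Discount-window repayment $26 billion: the counterparty is a bank, so public deposits are unchanged → 0.
Currency withdrawal $56.5 billion: non-bank counterparties' bank balances fall → −$56.5B.
Government spending $52 billion: non-bank counterparties' bank balances rise → +$52B.
Net: 0 − 56.5 + 52 = -$4.5 billion.

-$4.5 billion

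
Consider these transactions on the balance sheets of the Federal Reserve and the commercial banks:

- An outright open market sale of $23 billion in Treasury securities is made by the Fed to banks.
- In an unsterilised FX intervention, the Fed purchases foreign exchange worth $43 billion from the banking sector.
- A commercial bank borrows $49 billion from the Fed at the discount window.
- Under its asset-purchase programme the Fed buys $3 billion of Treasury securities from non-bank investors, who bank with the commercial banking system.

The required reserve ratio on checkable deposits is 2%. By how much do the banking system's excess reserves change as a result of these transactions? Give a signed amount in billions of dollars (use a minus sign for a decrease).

+$71.94 billion

OMO sale (to banks) $23 billion: reserves −$23B, deposits 0.
FX purchase $43 billion: reserves +$43B, deposits 0.
Discount-window loan $49 billion: reserves +$49B, deposits 0.
Asset purchase (from non-banks) $3 billion: reserves +$3B, deposits +$3B.
Totals: Δreserves = +$72B, Δdeposits = +$3B.
Δrequired reserves = 2% × +$3B = +$0.06B.
Δexcess reserves = Δreserves − Δrequired = +$72B − (+$0.06B) = +$71.94 billion.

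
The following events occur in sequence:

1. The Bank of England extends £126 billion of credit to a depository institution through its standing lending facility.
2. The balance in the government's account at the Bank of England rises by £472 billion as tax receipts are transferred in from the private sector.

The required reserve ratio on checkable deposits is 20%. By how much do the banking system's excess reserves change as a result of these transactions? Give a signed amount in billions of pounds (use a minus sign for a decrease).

Discount-window loan £126 billion: reserves +£126B, deposits 0.
Government account inflow £472 billion: reserves −£472B, deposits −£472B.
Totals: Δreserves = −£346B, Δdeposits = −£472B.
Δrequired reserves = 20% × −£472B = −£94.4B.
Δexcess reserves = Δreserves − Δrequired = −£346B − (−£94.4B) = -£251.6 billion.

-£251.6 billion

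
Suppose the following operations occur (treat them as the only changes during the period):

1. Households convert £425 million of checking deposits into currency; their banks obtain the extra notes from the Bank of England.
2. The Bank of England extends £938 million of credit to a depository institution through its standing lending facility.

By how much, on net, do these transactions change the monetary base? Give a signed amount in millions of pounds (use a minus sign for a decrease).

Bank of England balance sheet:
  Assets:      Loans to banks +£938M
  Liabilities: Bank reserves +£513M, Currency in circulation +£425M
Monetary base = currency + reserves: +£425M + (+£513M) = +£938 million.

+£938 million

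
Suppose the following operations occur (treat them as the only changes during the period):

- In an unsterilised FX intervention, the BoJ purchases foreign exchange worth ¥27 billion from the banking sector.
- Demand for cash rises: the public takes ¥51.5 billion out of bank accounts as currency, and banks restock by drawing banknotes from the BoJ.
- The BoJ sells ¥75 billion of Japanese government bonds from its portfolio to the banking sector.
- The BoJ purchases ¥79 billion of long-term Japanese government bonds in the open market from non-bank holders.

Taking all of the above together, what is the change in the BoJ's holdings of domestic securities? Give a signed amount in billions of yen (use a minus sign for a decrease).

+¥4 billion

FX purchase ¥27 billion: the BoJ's securities portfolio is untouched → 0.
Currency withdrawal ¥51.5 billion: the BoJ's securities portfolio is untouched → 0.
OMO sale (to banks) ¥75 billion: securities removed from the BoJ's portfolio → −¥75B.
Asset purchase (from non-banks) ¥79 billion: securities added to the BoJ's portfolio → +¥79B.
Net: 0 + 0 − 75 + 79 = +¥4 billion.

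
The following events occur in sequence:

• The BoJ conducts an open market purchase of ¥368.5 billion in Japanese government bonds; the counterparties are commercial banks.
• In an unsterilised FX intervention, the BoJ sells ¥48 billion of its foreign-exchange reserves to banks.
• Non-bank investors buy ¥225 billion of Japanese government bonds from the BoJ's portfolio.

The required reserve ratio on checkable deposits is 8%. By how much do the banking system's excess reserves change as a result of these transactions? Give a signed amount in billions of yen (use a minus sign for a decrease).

+¥113.5 billion

OMO purchase (from banks) ¥368.5 billion: reserves +¥368.5B, deposits 0.
FX sale ¥48 billion: reserves −¥48B, deposits 0.
Asset sale (to non-banks) ¥225 billion: reserves −¥225B, deposits −¥225B.
Totals: Δreserves = +¥95.5B, Δdeposits = −¥225B.
Δrequired reserves = 8% × −¥225B = −¥18B.
Δexcess reserves = Δreserves − Δrequired = +¥95.5B − (−¥18B) = +¥113.5 billion.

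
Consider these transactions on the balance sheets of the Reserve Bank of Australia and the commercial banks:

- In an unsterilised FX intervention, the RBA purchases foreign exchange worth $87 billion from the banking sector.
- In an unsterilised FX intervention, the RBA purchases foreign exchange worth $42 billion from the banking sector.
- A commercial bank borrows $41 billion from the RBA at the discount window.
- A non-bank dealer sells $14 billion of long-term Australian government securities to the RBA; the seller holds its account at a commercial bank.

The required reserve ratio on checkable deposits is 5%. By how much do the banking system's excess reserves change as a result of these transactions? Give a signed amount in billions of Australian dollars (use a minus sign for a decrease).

+$183.3 billion

FX purchase $87 billion: reserves +$87B, deposits 0.
FX purchase $42 billion: reserves +$42B, deposits 0.
Discount-window loan $41 billion: reserves +$41B, deposits 0.
Asset purchase (from non-banks) $14 billion: reserves +$14B, deposits +$14B.
Totals: Δreserves = +$184B, Δdeposits = +$14B.
Δrequired reserves = 5% × +$14B = +$0.7B.
Δexcess reserves = Δreserves − Δrequired = +$184B − (+$0.7B) = +$183.3 billion.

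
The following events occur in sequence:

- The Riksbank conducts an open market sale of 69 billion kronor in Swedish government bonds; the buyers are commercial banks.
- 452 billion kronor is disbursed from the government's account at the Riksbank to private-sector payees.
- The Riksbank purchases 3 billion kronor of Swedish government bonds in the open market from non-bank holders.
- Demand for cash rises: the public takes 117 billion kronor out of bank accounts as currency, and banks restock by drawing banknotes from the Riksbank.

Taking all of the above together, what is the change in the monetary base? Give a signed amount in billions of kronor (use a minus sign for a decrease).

OMO sale (to banks) 69 billion kronor: Riksbank balance sheet contracts → −69B.
Government spending 452 billion kronor: a non-base liability converts back to reserves → +452B.
Asset purchase (from non-banks) 3 billion kronor: Riksbank balance sheet expands → +3B.
Currency withdrawal 117 billion kronor: just a shift between currency and reserves — both are base money → 0.
Net: −69 + 452 + 3 + 0 = +386 billion.

+386 billion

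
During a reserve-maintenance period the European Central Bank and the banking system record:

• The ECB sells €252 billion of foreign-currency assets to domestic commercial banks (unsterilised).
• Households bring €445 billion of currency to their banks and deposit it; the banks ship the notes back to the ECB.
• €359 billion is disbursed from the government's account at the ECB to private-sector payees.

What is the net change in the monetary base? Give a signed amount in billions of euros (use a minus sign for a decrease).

+€107 billion

ECB balance sheet:
  Assets:      Foreign assets −€252B
  Liabilities: Bank reserves +€552B, Currency in circulation −€445B, Government deposits −€359B
Monetary base = currency + reserves: −€445B + (+€552B) = +€107 billion.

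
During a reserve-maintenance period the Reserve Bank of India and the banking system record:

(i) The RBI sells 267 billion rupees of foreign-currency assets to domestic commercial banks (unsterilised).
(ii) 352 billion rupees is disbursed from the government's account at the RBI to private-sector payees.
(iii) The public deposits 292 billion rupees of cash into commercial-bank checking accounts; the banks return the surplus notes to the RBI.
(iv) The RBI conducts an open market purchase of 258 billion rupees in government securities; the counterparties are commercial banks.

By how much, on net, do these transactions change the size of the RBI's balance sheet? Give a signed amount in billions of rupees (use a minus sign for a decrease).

RBI balance sheet:
  Assets:      Securities +258B, Foreign assets −267B
  Liabilities: Bank reserves +635B, Currency in circulation −292B, Government deposits −352B
Commercial banking system:
  Assets:      Reserves at CB +635B, Securities −258B, Foreign assets +267B
  Liabilities: Checkable deposits +644B
Change in total RBI assets = -9 billion.

-9 billion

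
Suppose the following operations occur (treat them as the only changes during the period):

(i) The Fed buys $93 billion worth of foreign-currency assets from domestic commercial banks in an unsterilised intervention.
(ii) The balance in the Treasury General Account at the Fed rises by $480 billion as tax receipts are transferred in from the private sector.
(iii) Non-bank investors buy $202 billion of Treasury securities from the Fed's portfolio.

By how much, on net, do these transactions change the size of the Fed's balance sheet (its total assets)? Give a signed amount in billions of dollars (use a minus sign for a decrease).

FX purchase $93 billion: a Fed asset is acquired → +$93B.
Government account inflow $480 billion: only the composition of liabilities changes → 0.
Asset sale (to non-banks) $202 billion: a Fed asset is shed → −$202B.
Net: 93 + 0 − 202 = -$109 billion.

-$109 billion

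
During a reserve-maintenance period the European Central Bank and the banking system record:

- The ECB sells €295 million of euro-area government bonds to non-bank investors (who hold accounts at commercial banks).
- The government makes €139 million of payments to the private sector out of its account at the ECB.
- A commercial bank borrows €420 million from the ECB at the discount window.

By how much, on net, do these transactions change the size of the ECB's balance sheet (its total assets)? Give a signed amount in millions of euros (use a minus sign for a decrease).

+€125 million

ECB balance sheet:
  Assets:      Securities −€295M, Loans to banks +€420M
  Liabilities: Bank reserves +€264M, Government deposits −€139M
Change in total ECB assets = +€125 million.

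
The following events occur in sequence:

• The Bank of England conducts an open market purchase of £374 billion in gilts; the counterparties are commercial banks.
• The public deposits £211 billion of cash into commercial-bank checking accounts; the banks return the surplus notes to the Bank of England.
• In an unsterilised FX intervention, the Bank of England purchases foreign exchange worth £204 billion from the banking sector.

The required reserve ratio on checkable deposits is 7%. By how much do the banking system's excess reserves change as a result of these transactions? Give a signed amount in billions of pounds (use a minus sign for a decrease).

OMO purchase (from banks) £374 billion: reserves +£374B, deposits 0.
Currency deposit £211 billion: reserves +£211B, deposits +£211B.
FX purchase £204 billion: reserves +£204B, deposits 0.
Totals: Δreserves = +£789B, Δdeposits = +£211B.
Δrequired reserves = 7% × +£211B = +£14.77B.
Δexcess reserves = Δreserves − Δrequired = +£789B − (+£14.77B) = +£774.23 billion.

+£774.23 billion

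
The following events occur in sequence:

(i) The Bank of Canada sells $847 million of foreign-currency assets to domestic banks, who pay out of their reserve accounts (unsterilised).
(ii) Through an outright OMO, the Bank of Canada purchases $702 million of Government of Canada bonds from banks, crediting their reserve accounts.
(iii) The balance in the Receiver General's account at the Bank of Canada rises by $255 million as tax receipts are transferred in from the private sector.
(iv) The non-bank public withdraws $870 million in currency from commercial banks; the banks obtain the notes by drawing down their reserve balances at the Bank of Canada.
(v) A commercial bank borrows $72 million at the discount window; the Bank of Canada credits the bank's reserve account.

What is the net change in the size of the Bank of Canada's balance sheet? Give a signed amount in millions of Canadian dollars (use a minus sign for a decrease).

Bank of Canada balance sheet:
  Assets:      Securities +$702M, Loans to banks +$72M, Foreign assets −$847M
  Liabilities: Bank reserves −$1198M, Currency in circulation +$870M, Government deposits +$255M
Change in total Bank of Canada assets = -$73 million.

-$73 million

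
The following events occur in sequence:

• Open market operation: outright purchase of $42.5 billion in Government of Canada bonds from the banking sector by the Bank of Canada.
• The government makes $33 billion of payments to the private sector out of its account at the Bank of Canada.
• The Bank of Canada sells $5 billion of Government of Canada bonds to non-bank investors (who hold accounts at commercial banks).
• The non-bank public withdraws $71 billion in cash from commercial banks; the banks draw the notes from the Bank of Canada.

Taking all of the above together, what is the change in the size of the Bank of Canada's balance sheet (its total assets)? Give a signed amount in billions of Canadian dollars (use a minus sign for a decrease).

+$37.5 billion

OMO purchase (from banks) $42.5 billion: a Bank of Canada asset is acquired → +$42.5B.
Government spending $33 billion: only the composition of liabilities changes → 0.
Asset sale (to non-banks) $5 billion: a Bank of Canada asset is shed → −$5B.
Currency withdrawal $71 billion: only the composition of liabilities changes → 0.
Net: 42.5 + 0 − 5 + 0 = +$37.5 billion.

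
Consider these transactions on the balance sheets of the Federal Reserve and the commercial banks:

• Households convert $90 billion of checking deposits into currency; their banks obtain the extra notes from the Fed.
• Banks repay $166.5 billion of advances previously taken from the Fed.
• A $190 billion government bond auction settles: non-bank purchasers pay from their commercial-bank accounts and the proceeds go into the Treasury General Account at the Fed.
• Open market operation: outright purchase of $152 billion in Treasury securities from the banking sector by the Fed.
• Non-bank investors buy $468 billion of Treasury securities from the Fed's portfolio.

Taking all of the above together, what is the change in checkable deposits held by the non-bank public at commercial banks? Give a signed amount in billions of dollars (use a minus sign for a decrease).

Currency withdrawal $90 billion: non-bank counterparties' bank balances fall → −$90B.
Discount-window repayment $166.5 billion: the counterparty is a bank, so public deposits are unchanged → 0.
Government account inflow $190 billion: non-bank counterparties' bank balances fall → −$190B.
OMO purchase (from banks) $152 billion: the counterparty is a bank, so public deposits are unchanged → 0.
Asset sale (to non-banks) $468 billion: non-bank counterparties' bank balances fall → −$468B.
Net: −90 + 0 − 190 + 0 − 468 = -$748 billion.

-$748 billion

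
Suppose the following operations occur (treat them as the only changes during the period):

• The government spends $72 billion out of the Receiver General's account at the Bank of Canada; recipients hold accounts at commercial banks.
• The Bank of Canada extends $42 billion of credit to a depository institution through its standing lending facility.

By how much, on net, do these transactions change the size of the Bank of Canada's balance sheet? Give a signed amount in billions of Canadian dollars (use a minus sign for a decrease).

+$42 billion

Government spending $72 billion: only the composition of liabilities changes → 0.
Discount-window loan $42 billion: a Bank of Canada asset is acquired → +$42B.
Net: 0 + 42 = +$42 billion.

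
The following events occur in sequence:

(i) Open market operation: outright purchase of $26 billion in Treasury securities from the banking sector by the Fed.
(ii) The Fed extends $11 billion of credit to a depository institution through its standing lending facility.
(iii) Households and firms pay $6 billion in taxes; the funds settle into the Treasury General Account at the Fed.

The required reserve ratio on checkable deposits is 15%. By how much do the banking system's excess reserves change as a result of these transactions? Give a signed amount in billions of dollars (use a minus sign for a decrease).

+$31.9 billion

OMO purchase (from banks) $26 billion: reserves +$26B, deposits 0.
Discount-window loan $11 billion: reserves +$11B, deposits 0.
Government account inflow $6 billion: reserves −$6B, deposits −$6B.
Totals: Δreserves = +$31B, Δdeposits = −$6B.
Δrequired reserves = 15% × −$6B = −$0.9B.
Δexcess reserves = Δreserves − Δrequired = +$31B − (−$0.9B) = +$31.9 billion.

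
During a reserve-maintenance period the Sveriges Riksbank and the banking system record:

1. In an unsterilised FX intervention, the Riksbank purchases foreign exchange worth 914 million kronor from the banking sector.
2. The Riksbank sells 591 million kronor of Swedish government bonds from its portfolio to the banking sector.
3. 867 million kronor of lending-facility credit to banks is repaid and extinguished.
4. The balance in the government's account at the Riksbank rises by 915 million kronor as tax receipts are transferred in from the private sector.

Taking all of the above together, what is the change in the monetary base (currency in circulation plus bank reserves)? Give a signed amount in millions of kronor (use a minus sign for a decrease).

-1459 million

Riksbank balance sheet:
  Assets:      Securities −591M, Loans to banks −867M, Foreign assets +914M
  Liabilities: Bank reserves −1459M, Government deposits +915M
Monetary base = currency + reserves: 0 + (−1459M) = -1459 million.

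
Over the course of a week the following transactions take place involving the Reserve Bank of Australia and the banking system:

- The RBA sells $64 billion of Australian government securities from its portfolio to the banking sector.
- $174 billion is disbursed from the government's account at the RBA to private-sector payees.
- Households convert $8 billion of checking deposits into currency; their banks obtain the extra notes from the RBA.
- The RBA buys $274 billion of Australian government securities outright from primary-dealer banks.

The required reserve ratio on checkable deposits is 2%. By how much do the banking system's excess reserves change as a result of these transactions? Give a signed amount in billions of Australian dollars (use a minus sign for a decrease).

+$372.68 billion

OMO sale (to banks) $64 billion: reserves −$64B, deposits 0.
Government spending $174 billion: reserves +$174B, deposits +$174B.
Currency withdrawal $8 billion: reserves −$8B, deposits −$8B.
OMO purchase (from banks) $274 billion: reserves +$274B, deposits 0.
Totals: Δreserves = +$376B, Δdeposits = +$166B.
Δrequired reserves = 2% × +$166B = +$3.32B.
Δexcess reserves = Δreserves − Δrequired = +$376B − (+$3.32B) = +$372.68 billion.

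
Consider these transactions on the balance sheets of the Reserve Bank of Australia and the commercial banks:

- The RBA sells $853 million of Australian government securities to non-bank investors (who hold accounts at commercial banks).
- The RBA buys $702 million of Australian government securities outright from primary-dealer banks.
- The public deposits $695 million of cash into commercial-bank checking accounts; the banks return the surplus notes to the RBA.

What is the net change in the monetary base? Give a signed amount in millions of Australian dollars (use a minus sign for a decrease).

-$151 million

Asset sale (to non-banks) $853 million: RBA balance sheet contracts → −$853M.
OMO purchase (from banks) $702 million: RBA balance sheet expands → +$702M.
Currency deposit $695 million: just a shift between currency and reserves — both are base money → 0.
Net: −853 + 702 + 0 = -$151 million.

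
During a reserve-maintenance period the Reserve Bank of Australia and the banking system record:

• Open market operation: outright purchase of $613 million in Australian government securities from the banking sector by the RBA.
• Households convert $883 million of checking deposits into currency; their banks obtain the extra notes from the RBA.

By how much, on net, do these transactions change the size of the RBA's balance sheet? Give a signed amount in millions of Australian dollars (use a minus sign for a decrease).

+$613 million

RBA balance sheet:
  Assets:      Securities +$613M
  Liabilities: Bank reserves −$270M, Currency in circulation +$883M
Change in total RBA assets = +$613 million.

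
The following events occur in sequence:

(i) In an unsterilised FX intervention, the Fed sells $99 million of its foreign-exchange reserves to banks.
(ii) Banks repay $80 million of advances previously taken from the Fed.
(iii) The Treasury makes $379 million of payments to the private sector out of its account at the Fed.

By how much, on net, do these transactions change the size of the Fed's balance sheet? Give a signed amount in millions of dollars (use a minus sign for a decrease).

FX sale $99 million: a Fed asset is shed → −$99M.
Discount-window repayment $80 million: a Fed asset is shed → −$80M.
Government spending $379 million: only the composition of liabilities changes → 0.
Net: −99 − 80 + 0 = -$179 million.

-$179 million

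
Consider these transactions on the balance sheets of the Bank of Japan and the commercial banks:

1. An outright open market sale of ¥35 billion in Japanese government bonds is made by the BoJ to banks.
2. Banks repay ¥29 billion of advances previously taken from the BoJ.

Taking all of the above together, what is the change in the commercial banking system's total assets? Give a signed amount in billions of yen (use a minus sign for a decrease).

BoJ balance sheet:
  Assets:      Securities −¥35B, Loans to banks −¥29B
  Liabilities: Bank reserves −¥64B
Commercial banking system:
  Assets:      Reserves at CB −¥64B, Securities +¥35B
  Liabilities: Borrowings from CB −¥29B
Change in total bank assets = -¥29 billion.

-¥29 billion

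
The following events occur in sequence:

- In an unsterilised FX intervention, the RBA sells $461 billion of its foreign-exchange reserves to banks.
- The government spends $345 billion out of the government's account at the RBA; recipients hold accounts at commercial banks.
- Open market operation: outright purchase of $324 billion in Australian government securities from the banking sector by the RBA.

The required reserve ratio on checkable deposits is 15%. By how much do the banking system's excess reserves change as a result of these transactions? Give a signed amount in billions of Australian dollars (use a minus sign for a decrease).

+$156.25 billion

FX sale $461 billion: reserves −$461B, deposits 0.
Government spending $345 billion: reserves +$345B, deposits +$345B.
OMO purchase (from banks) $324 billion: reserves +$324B, deposits 0.
Totals: Δreserves = +$208B, Δdeposits = +$345B.
Δrequired reserves = 15% × +$345B = +$51.75B.
Δexcess reserves = Δreserves − Δrequired = +$208B − (+$51.75B) = +$156.25 billion.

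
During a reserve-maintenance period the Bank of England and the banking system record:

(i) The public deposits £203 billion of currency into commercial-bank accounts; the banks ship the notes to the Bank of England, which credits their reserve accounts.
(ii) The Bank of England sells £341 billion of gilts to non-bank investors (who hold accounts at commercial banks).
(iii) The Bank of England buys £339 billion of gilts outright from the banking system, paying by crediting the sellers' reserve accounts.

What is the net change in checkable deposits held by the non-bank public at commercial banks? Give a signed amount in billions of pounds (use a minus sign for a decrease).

Bank of England balance sheet:
  Assets:      Securities −£2B
  Liabilities: Bank reserves +£201B, Currency in circulation −£203B
Commercial banking system:
  Assets:      Reserves at CB +£201B, Securities −£339B
  Liabilities: Checkable deposits −£138B
So the change in checkable deposits held by the non-bank public at commercial banks is -£138 billion.

-£138 billion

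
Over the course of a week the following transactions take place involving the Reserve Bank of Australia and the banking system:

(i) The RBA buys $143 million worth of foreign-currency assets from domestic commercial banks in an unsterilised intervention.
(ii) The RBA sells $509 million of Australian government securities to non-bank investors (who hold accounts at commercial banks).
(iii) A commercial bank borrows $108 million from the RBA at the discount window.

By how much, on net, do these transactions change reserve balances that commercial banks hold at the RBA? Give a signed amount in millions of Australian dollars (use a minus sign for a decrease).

RBA balance sheet:
  Assets:      Securities −$509M, Loans to banks +$108M, Foreign assets +$143M
  Liabilities: Bank reserves −$258M
Commercial banking system:
  Assets:      Reserves at CB −$258M, Foreign assets −$143M
  Liabilities: Checkable deposits −$509M, Borrowings from CB +$108M
So the change in reserve balances that commercial banks hold at the RBA is -$258 million.

-$258 million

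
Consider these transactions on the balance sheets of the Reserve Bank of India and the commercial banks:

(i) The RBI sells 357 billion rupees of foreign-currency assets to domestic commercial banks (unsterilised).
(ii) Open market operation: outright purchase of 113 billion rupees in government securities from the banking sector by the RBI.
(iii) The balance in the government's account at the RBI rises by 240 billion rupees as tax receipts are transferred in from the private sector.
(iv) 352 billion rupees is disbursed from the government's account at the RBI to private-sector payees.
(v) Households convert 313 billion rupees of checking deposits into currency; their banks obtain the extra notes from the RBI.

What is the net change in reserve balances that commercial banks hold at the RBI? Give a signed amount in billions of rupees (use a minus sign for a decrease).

-445 billion

FX sale 357 billion rupees: the buying banks pay out of their reserve balances → −357B.
OMO purchase (from banks) 113 billion rupees: the RBI pays by crediting reserve accounts → +113B.
Government account inflow 240 billion rupees: funds move from bank reserves into the government account → −240B.
Government spending 352 billion rupees: government payments flow into bank reserve accounts → +352B.
Currency withdrawal 313 billion rupees: banks swap reserves for currency → −313B.
Net: −357 + 113 − 240 + 352 − 313 = -445 billion.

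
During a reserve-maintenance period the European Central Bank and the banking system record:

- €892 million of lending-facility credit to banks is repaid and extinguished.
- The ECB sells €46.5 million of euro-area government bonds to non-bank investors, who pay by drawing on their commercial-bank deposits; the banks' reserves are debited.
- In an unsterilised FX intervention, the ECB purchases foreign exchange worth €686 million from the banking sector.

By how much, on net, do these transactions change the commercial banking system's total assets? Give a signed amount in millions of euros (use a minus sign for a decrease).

-€938.5 million

Discount-window repayment €892 million: bank balance sheets shrink → −€892M.
Asset sale (to non-banks) €46.5 million: bank balance sheets shrink → −€46.5M.
FX purchase €686 million: just an asset swap on bank balance sheets → 0.
Net: −892 − 46.5 + 0 = -€938.5 million.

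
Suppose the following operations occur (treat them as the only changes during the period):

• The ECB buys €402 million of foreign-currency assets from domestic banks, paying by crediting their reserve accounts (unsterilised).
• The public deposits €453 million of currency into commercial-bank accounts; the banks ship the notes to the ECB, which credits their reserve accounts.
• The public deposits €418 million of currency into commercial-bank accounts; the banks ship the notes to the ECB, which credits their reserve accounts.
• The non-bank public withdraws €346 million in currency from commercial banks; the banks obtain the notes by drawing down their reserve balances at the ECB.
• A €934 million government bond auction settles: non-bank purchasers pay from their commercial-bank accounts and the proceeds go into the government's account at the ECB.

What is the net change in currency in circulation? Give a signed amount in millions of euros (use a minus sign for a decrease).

ECB balance sheet:
  Assets:      Foreign assets +€402M
  Liabilities: Bank reserves −€7M, Currency in circulation −€525M, Government deposits +€934M
Commercial banking system:
  Assets:      Reserves at CB −€7M, Foreign assets −€402M
  Liabilities: Checkable deposits −€409M
So the change in currency in circulation is -€525 million.

-€525 million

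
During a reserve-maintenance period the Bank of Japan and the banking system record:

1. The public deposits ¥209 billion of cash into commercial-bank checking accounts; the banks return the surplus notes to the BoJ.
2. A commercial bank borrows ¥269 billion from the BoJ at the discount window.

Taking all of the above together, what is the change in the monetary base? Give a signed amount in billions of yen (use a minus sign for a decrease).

+¥269 billion

Currency deposit ¥209 billion: just a shift between currency and reserves — both are base money → 0.
Discount-window loan ¥269 billion: BoJ balance sheet expands → +¥269B.
Net: 0 + 269 = +¥269 billion.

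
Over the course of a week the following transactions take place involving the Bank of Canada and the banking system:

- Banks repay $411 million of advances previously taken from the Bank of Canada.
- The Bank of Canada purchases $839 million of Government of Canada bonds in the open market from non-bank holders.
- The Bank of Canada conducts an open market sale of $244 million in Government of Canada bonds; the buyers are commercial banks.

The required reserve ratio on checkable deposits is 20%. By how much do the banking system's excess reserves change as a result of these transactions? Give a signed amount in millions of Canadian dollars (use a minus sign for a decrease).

Discount-window repayment $411 million: reserves −$411M, deposits 0.
Asset purchase (from non-banks) $839 million: reserves +$839M, deposits +$839M.
OMO sale (to banks) $244 million: reserves −$244M, deposits 0.
Totals: Δreserves = +$184M, Δdeposits = +$839M.
Δrequired reserves = 20% × +$839M = +$167.8M.
Δexcess reserves = Δreserves − Δrequired = +$184M − (+$167.8M) = +$16.2 million.

+$16.2 million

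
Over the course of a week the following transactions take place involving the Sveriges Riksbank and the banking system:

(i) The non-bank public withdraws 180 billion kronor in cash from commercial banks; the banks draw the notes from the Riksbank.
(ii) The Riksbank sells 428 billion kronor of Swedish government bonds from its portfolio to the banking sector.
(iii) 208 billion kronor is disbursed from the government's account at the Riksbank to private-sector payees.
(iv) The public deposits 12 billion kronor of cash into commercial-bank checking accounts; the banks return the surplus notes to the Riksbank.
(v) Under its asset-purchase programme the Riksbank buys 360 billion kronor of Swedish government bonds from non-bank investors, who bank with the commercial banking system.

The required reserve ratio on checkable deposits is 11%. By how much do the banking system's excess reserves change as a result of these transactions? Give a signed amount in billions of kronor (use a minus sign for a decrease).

-72 billion

Currency withdrawal 180 billion kronor: reserves −180B, deposits −180B.
OMO sale (to banks) 428 billion kronor: reserves −428B, deposits 0.
Government spending 208 billion kronor: reserves +208B, deposits +208B.
Currency deposit 12 billion kronor: reserves +12B, deposits +12B.
Asset purchase (from non-banks) 360 billion kronor: reserves +360B, deposits +360B.
Totals: Δreserves = −28B, Δdeposits = +400B.
Δrequired reserves = 11% × +400B = +44B.
Δexcess reserves = Δreserves − Δrequired = −28B − (+44B) = -72 billion.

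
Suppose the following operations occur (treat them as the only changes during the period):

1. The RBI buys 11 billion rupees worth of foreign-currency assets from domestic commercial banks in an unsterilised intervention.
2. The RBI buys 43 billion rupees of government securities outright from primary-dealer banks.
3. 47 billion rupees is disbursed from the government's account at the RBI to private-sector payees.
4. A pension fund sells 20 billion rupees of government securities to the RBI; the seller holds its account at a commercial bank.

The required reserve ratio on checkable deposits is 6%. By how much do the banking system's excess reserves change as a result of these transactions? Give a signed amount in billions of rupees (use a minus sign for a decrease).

+116.98 billion

FX purchase 11 billion rupees: reserves +11B, deposits 0.
OMO purchase (from banks) 43 billion rupees: reserves +43B, deposits 0.
Government spending 47 billion rupees: reserves +47B, deposits +47B.
Asset purchase (from non-banks) 20 billion rupees: reserves +20B, deposits +20B.
Totals: Δreserves = +121B, Δdeposits = +67B.
Δrequired reserves = 6% × +67B = +4.02B.
Δexcess reserves = Δreserves − Δrequired = +121B − (+4.02B) = +116.98 billion.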